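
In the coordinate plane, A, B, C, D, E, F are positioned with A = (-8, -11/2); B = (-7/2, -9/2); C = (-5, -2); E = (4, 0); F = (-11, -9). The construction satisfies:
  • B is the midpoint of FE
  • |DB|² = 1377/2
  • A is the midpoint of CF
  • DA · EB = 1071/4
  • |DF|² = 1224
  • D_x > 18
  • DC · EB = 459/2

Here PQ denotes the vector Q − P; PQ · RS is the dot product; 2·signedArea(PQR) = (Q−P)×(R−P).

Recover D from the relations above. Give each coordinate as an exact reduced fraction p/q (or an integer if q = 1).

1. D_x = 19  [line 15/2·x + 9/2·y + -183 = 0 ∩ |DB|² = 1377/2]
2. D_y = 9  [line 15/2·x + 9/2·y + -183 = 0 ∩ |DB|² = 1377/2]
   → D = (19, 9)

D = (19, 9)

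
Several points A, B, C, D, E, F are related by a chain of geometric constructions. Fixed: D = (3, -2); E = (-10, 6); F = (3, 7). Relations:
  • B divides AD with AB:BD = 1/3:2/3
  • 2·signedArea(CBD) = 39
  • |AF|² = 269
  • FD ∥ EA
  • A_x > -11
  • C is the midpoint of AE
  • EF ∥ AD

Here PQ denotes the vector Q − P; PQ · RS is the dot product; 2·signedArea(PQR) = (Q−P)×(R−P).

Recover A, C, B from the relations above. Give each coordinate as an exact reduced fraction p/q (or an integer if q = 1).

1. A_x = -10  [EF ∥ AD ∩ FD ∥ EA]
2. A_y = -3  [EF ∥ AD ∩ FD ∥ EA]
   → A = (-10, -3)
3. C_x = -10  [C is the midpoint of AE]
4. C_y = 3/2  [C is the midpoint of AE]
   → C = (-10, 3/2)
5. B_x = -17/3  [B divides AD with AB:BD = 1/3:2/3]
6. B_y = -8/3  [B divides AD with AB:BD = 1/3:2/3]
   → B = (-17/3, -8/3)

A = (-10, -3)
B = (-17/3, -8/3)
C = (-10, 3/2)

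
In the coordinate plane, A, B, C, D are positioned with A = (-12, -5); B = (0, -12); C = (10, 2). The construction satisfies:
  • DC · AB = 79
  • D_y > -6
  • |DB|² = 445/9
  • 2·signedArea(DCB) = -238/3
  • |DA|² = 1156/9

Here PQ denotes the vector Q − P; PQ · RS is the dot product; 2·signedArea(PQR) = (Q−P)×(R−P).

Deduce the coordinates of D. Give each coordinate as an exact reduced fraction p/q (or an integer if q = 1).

1. D_x = -2/3  [DC · AB = 79 ∩ 2·signedArea(DCB) = -238/3]
2. D_y = -5  [DC · AB = 79 ∩ 2·signedArea(DCB) = -238/3]
   → D = (-2/3, -5)

D = (-2/3, -5)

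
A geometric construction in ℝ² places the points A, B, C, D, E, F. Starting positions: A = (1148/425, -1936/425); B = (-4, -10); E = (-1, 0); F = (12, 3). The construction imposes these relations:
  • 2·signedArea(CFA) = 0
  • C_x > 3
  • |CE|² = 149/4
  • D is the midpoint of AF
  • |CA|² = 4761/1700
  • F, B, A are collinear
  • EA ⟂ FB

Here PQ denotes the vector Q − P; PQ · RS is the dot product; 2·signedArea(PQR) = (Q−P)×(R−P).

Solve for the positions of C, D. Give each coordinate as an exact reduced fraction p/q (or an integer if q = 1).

1. C_x = 4  [line 3211/425·x + -3952/425·y + -26676/425 = 0 ∩ |CA|² = 4761/1700]
2. C_y = -7/2  [line 3211/425·x + -3952/425·y + -26676/425 = 0 ∩ |CA|² = 4761/1700]
   → C = (4, -7/2)
3. D_x = 3124/425  [D is the midpoint of AF]
4. D_y = -661/850  [D is the midpoint of AF]
   → D = (3124/425, -661/850)

C = (4, -7/2)
D = (3124/425, -661/850)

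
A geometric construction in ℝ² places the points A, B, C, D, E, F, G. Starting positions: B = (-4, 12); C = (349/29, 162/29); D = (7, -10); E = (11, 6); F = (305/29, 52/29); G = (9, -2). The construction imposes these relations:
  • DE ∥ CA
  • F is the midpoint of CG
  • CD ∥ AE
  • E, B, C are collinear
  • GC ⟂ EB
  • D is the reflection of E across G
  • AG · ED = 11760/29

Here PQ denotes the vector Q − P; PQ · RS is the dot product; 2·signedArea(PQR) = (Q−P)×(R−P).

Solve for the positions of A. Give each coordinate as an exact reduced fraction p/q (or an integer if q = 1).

1. A_x = 465/29  [CD ∥ AE ∩ DE ∥ CA]
2. A_y = 626/29  [CD ∥ AE ∩ DE ∥ CA]
   → A = (465/29, 626/29)

A = (465/29, 626/29)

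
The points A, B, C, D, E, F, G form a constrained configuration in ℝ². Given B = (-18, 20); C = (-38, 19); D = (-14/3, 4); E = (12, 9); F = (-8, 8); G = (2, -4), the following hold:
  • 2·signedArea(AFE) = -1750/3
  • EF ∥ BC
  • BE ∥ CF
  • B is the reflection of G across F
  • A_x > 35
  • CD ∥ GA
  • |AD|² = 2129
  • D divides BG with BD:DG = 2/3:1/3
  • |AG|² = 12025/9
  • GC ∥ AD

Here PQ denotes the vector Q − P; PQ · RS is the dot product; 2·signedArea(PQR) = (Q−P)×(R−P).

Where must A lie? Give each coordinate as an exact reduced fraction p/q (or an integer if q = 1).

A = (106/3, -19)

1. A_x = 106/3  [GC ∥ AD ∩ CD ∥ GA]
2. A_y = -19  [GC ∥ AD ∩ CD ∥ GA]
   → A = (106/3, -19)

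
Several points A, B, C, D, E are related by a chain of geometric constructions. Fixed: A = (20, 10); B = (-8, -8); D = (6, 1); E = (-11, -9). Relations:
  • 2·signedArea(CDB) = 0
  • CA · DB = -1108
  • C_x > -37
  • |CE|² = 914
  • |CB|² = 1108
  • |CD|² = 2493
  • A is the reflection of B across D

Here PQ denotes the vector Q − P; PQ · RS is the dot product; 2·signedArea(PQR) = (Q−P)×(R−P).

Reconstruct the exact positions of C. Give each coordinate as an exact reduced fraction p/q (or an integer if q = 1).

C = (-36, -26)

1. C_x = -36  [2·signedArea(CDB) = 0 ∩ CA · DB = -1108]
2. C_y = -26  [2·signedArea(CDB) = 0 ∩ CA · DB = -1108]
   → C = (-36, -26)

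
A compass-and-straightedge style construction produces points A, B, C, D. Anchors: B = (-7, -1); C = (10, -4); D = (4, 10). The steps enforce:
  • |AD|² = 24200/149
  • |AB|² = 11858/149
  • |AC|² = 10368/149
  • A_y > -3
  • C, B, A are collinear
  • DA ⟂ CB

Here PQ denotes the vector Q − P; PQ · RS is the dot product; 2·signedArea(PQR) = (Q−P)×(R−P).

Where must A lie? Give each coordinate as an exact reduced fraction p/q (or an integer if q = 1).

1. A_x = 266/149  [C, B, A are collinear ∩ DA ⟂ CB]
2. A_y = -380/149  [C, B, A are collinear ∩ DA ⟂ CB]
   → A = (266/149, -380/149)

A = (266/149, -380/149)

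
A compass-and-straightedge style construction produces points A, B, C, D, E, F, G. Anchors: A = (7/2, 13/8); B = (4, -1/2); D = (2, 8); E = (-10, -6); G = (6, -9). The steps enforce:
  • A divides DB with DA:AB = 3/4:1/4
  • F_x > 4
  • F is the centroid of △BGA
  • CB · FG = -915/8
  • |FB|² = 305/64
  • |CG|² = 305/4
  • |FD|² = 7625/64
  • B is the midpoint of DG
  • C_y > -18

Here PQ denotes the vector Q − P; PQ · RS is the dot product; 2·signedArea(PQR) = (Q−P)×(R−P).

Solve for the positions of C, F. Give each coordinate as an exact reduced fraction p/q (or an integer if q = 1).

C = (8, -35/2)
F = (9/2, -21/8)

1. F_x = 9/2  [F is the centroid of △BGA]
2. F_y = -21/8  [F is the centroid of △BGA]
   → F = (9/2, -21/8)
3. C_x = 8  [line -3/2·x + 51/8·y + 1977/16 = 0 ∩ |CG|² = 305/4]
4. C_y = -35/2  [line -3/2·x + 51/8·y + 1977/16 = 0 ∩ |CG|² = 305/4]
   → C = (8, -35/2)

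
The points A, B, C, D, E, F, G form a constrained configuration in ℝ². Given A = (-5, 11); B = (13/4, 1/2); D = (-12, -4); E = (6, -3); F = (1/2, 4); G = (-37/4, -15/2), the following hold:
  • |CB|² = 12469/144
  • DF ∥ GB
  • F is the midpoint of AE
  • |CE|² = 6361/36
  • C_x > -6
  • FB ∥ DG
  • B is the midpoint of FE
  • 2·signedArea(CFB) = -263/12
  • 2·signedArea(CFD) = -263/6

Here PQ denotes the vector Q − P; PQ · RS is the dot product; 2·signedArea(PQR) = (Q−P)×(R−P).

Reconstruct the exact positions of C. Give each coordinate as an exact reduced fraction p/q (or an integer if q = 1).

1. C_x = -11/2  [2·signedArea(CFD) = -263/6 ∩ 2·signedArea(CFB) = -263/12]
2. C_y = 11/3  [2·signedArea(CFD) = -263/6 ∩ 2·signedArea(CFB) = -263/12]
   → C = (-11/2, 11/3)

C = (-11/2, 11/3)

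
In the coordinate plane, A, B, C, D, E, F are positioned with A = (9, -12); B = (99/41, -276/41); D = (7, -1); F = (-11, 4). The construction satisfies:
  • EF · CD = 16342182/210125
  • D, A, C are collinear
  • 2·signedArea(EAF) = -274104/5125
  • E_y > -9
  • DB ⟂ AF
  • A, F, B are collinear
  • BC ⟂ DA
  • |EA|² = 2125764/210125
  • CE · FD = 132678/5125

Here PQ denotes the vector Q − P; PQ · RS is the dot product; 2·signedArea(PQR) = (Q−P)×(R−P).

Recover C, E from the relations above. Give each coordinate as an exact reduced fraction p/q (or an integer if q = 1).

1. C_x = 40293/5125  [D, A, C are collinear ∩ BC ⟂ DA]
2. C_y = -29424/5125  [D, A, C are collinear ∩ BC ⟂ DA]
   → C = (40293/5125, -29424/5125)
3. E_x = 43209/5125  [EF · CD = 16342182/210125 ∩ CE · FD = 132678/5125]
4. E_y = -45462/5125  [EF · CD = 16342182/210125 ∩ CE · FD = 132678/5125]
   → E = (43209/5125, -45462/5125)

C = (40293/5125, -29424/5125)
E = (43209/5125, -45462/5125)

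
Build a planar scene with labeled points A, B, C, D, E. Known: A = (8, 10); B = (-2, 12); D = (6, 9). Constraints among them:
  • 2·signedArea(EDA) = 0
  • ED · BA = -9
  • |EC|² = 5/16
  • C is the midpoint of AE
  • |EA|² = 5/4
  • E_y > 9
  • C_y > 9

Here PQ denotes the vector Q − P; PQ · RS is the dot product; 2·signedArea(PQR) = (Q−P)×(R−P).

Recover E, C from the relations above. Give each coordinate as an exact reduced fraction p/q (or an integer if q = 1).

C = (15/2, 39/4)
E = (7, 19/2)

1. E_x = 7  [2·signedArea(EDA) = 0 ∩ ED · BA = -9]
2. E_y = 19/2  [2·signedArea(EDA) = 0 ∩ ED · BA = -9]
   → E = (7, 19/2)
3. C_x = 15/2  [C is the midpoint of AE]
4. C_y = 39/4  [C is the midpoint of AE]
   → C = (15/2, 39/4)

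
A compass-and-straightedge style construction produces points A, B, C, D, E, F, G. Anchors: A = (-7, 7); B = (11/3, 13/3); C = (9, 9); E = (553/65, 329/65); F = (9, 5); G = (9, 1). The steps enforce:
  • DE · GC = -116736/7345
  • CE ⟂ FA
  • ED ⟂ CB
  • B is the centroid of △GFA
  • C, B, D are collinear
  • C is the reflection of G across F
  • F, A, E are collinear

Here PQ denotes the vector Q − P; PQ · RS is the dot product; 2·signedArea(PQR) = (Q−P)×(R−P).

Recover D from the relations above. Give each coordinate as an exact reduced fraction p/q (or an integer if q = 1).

D = (49721/7345, 51769/7345)

1. D_x = 49721/7345  [C, B, D are collinear ∩ ED ⟂ CB]
2. D_y = 51769/7345  [C, B, D are collinear ∩ ED ⟂ CB]
   → D = (49721/7345, 51769/7345)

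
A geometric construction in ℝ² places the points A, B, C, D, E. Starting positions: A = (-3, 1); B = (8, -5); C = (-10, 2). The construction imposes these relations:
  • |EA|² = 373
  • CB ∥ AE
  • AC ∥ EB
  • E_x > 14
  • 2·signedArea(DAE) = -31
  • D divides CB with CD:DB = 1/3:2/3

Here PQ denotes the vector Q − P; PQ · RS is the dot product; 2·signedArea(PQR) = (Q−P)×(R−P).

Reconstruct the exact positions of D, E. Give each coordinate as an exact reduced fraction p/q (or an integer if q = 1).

1. D_x = -4  [D divides CB with CD:DB = 1/3:2/3]
2. D_y = -1/3  [D divides CB with CD:DB = 1/3:2/3]
   → D = (-4, -1/3)
3. E_x = 15  [AC ∥ EB ∩ CB ∥ AE]
4. E_y = -6  [AC ∥ EB ∩ CB ∥ AE]
   → E = (15, -6)

D = (-4, -1/3)
E = (15, -6)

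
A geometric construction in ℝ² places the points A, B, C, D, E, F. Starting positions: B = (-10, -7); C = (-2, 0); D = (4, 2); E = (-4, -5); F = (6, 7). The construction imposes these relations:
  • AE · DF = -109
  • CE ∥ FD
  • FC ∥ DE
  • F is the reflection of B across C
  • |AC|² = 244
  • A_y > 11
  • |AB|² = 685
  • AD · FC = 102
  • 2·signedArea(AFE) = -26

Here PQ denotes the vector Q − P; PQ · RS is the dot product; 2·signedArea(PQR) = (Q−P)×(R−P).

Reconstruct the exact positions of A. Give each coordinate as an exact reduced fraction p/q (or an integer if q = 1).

1. A_x = 8  [AD · FC = 102 ∩ 2·signedArea(AFE) = -26]
2. A_y = 12  [AD · FC = 102 ∩ 2·signedArea(AFE) = -26]
   → A = (8, 12)

A = (8, 12)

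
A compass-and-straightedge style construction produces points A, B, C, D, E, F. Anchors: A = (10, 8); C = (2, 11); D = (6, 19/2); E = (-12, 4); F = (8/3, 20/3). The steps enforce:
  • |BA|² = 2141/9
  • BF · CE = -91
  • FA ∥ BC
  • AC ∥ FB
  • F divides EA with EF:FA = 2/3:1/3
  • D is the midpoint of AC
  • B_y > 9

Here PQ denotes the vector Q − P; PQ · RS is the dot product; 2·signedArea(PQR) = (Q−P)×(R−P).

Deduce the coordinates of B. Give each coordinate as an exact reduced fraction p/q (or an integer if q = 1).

1. B_x = -16/3  [FA ∥ BC ∩ AC ∥ FB]
2. B_y = 29/3  [FA ∥ BC ∩ AC ∥ FB]
   → B = (-16/3, 29/3)

B = (-16/3, 29/3)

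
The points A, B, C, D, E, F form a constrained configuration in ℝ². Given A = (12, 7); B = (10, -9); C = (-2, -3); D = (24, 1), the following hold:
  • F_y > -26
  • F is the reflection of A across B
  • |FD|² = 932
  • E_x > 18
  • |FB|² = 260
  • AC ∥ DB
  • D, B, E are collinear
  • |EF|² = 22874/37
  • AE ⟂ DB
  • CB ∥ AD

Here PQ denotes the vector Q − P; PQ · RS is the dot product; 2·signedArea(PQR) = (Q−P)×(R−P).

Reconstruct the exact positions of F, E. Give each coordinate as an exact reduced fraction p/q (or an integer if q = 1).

1. F_x = 8  [F is the reflection of A across B]
2. F_y = -25  [F is the reflection of A across B]
   → F = (8, -25)
3. E_x = 699/37  [D, B, E are collinear ∩ AE ⟂ DB]
4. E_y = -98/37  [D, B, E are collinear ∩ AE ⟂ DB]
   → E = (699/37, -98/37)

E = (699/37, -98/37)
F = (8, -25)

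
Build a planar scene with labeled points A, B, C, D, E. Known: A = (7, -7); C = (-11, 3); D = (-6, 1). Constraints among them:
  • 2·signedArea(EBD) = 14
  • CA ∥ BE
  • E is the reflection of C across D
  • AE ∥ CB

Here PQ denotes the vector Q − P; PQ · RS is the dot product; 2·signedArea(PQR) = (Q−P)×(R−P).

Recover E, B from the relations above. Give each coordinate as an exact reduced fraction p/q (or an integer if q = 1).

1. E_x = -1  [E is the reflection of C across D]
2. E_y = -1  [E is the reflection of C across D]
   → E = (-1, -1)
3. B_x = -19  [CA ∥ BE ∩ AE ∥ CB]
4. B_y = 9  [CA ∥ BE ∩ AE ∥ CB]
   → B = (-19, 9)

B = (-19, 9)
E = (-1, -1)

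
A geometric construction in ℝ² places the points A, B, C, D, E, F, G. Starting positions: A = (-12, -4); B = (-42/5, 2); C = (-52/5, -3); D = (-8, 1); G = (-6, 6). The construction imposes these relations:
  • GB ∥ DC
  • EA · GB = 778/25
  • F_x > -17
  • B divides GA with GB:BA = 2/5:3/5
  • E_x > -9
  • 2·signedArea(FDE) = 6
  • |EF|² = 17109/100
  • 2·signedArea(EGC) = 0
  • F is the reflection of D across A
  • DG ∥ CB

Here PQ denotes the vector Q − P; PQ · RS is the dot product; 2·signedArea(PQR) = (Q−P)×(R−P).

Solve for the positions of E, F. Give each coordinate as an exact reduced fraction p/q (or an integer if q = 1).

E = (-41/5, 3/2)
F = (-16, -9)

1. E_x = -41/5  [2·signedArea(EGC) = 0 ∩ EA · GB = 778/25]
2. E_y = 3/2  [2·signedArea(EGC) = 0 ∩ EA · GB = 778/25]
   → E = (-41/5, 3/2)
3. F_x = -16  [F is the reflection of D across A]
4. F_y = -9  [F is the reflection of D across A]
   → F = (-16, -9)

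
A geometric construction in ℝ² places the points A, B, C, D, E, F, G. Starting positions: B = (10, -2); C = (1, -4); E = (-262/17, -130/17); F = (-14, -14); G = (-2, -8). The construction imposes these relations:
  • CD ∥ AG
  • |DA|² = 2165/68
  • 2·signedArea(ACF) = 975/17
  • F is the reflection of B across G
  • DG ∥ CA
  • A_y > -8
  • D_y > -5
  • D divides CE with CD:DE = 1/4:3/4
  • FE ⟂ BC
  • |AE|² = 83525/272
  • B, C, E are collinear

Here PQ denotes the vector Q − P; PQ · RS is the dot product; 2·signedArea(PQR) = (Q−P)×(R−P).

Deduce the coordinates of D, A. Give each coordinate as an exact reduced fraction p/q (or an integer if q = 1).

1. D_x = -211/68  [D divides CE with CD:DE = 1/4:3/4]
2. D_y = -167/34  [D divides CE with CD:DE = 1/4:3/4]
   → D = (-211/68, -167/34)
3. A_x = 143/68  [CD ∥ AG ∩ DG ∥ CA]
4. A_y = -241/34  [CD ∥ AG ∩ DG ∥ CA]
   → A = (143/68, -241/34)

A = (143/68, -241/34)
D = (-211/68, -167/34)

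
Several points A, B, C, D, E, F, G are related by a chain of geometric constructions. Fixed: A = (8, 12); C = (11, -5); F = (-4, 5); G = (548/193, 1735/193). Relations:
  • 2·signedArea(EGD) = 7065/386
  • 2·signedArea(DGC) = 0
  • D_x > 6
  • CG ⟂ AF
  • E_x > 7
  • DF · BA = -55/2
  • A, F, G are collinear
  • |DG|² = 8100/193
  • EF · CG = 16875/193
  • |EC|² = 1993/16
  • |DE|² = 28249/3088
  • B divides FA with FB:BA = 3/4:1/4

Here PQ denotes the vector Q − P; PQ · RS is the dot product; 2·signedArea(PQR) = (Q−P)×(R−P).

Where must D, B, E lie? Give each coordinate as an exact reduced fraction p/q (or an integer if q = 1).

B = (5, 41/4)
D = (1178/193, 655/193)
E = (8, 23/4)

1. D_x = 1178/193  [line 2700/193·x + 1575/193·y + -21825/193 = 0 ∩ |DG|² = 8100/193]
2. D_y = 655/193  [line 2700/193·x + 1575/193·y + -21825/193 = 0 ∩ |DG|² = 8100/193]
   → D = (1178/193, 655/193)
3. B_x = 5  [B divides FA with FB:BA = 3/4:1/4]
4. B_y = 41/4  [B divides FA with FB:BA = 3/4:1/4]
   → B = (5, 41/4)
5. E_x = 8  [2·signedArea(EGD) = 7065/386 ∩ EF · CG = 16875/193]
6. E_y = 23/4  [2·signedArea(EGD) = 7065/386 ∩ EF · CG = 16875/193]
   → E = (8, 23/4)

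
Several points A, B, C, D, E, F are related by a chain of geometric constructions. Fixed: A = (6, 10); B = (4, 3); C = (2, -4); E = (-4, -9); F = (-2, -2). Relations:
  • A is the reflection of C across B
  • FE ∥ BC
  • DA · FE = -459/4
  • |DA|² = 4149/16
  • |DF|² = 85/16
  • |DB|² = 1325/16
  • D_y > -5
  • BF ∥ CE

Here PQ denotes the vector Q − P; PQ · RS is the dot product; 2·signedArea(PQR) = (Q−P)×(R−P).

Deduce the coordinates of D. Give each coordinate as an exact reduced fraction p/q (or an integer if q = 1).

D = (-3/2, -17/4)

1. D_x = -3/2  [line 2·x + 7·y + 131/4 = 0 ∩ |DB|² = 1325/16]
2. D_y = -17/4  [line 2·x + 7·y + 131/4 = 0 ∩ |DB|² = 1325/16]
   → D = (-3/2, -17/4)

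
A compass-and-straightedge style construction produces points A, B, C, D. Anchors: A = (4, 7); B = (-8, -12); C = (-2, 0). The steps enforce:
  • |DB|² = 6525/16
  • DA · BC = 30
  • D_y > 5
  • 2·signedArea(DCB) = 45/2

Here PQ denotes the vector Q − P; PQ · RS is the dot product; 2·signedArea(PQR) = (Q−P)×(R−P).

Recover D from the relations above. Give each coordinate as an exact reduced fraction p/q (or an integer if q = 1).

D = (5/2, 21/4)

1. D_x = 5/2  [DA · BC = 30 ∩ 2·signedArea(DCB) = 45/2]
2. D_y = 21/4  [DA · BC = 30 ∩ 2·signedArea(DCB) = 45/2]
   → D = (5/2, 21/4)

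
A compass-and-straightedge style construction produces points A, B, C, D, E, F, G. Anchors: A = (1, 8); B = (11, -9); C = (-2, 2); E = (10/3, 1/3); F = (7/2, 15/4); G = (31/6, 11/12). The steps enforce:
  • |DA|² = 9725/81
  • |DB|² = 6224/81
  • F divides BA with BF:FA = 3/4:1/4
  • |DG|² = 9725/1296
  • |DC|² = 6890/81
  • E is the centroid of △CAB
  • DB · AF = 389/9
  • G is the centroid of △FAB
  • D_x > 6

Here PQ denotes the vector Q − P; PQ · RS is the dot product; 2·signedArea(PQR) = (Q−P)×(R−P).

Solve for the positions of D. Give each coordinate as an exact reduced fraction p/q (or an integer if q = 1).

1. D_x = 59/9  [line -5/2·x + 17/4·y + 811/36 = 0 ∩ |DA|² = 9725/81]
2. D_y = -13/9  [line -5/2·x + 17/4·y + 811/36 = 0 ∩ |DA|² = 9725/81]
   → D = (59/9, -13/9)

D = (59/9, -13/9)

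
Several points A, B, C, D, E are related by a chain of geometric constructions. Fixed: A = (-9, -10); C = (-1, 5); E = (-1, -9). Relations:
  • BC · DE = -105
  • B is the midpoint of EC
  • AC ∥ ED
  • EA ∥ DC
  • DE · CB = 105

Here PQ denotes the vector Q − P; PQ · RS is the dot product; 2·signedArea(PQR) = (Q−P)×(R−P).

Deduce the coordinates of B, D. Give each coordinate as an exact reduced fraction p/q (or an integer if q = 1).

1. B_x = -1  [B is the midpoint of EC]
2. B_y = -2  [B is the midpoint of EC]
   → B = (-1, -2)
3. D_x = 7  [EA ∥ DC ∩ AC ∥ ED]
4. D_y = 6  [EA ∥ DC ∩ AC ∥ ED]
   → D = (7, 6)

B = (-1, -2)
D = (7, 6)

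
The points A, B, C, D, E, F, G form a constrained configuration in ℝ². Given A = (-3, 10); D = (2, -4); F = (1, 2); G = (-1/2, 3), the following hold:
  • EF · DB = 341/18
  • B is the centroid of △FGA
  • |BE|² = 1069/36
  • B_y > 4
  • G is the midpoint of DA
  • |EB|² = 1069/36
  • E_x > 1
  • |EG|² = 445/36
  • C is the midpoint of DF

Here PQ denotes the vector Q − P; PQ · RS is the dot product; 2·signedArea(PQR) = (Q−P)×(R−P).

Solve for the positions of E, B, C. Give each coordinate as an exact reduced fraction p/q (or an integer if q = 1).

B = (-5/6, 5)
C = (3/2, -1)
E = (4/3, 0)

1. B_x = -5/6  [B is the centroid of △FGA]
2. B_y = 5  [B is the centroid of △FGA]
   → B = (-5/6, 5)
3. C_x = 3/2  [C is the midpoint of DF]
4. C_y = -1  [C is the midpoint of DF]
   → C = (3/2, -1)
5. E_x = 4/3  [line 17/6·x + -9·y + -34/9 = 0 ∩ |EB|² = 1069/36]
6. E_y = 0  [line 17/6·x + -9·y + -34/9 = 0 ∩ |EB|² = 1069/36]
   → E = (4/3, 0)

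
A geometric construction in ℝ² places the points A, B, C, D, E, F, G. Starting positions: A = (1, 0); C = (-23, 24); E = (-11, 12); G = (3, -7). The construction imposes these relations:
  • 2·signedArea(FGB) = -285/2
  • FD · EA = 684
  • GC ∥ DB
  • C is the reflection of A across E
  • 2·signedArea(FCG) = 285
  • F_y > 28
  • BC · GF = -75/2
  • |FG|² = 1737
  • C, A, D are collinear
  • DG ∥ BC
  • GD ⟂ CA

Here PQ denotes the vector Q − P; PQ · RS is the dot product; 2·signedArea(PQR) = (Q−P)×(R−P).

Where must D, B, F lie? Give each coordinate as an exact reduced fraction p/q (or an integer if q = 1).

B = (-41/2, 53/2)
D = (11/2, -9/2)
F = (-18, 29)

1. D_x = 11/2  [C, A, D are collinear ∩ GD ⟂ CA]
2. D_y = -9/2  [C, A, D are collinear ∩ GD ⟂ CA]
   → D = (11/2, -9/2)
3. B_x = -41/2  [DG ∥ BC ∩ GC ∥ DB]
4. B_y = 53/2  [DG ∥ BC ∩ GC ∥ DB]
   → B = (-41/2, 53/2)
5. F_x = -18  [2·signedArea(FCG) = 285 ∩ BC · GF = -75/2]
6. F_y = 29  [2·signedArea(FCG) = 285 ∩ BC · GF = -75/2]
   → F = (-18, 29)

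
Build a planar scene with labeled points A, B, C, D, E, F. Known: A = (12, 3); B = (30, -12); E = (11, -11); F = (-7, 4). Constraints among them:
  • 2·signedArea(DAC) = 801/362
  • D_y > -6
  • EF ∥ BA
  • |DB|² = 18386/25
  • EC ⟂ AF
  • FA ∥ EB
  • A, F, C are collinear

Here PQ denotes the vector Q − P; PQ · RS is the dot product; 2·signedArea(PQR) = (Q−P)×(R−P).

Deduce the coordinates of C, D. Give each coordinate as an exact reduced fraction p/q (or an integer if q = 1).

1. C_x = 4249/362  [A, F, C are collinear ∩ EC ⟂ AF]
2. C_y = 1091/362  [A, F, C are collinear ∩ EC ⟂ AF]
   → C = (4249/362, 1091/362)
3. D_x = 19/5  [line -5/362·x + -95/362·y + -228/181 = 0 ∩ |DB|² = 18386/25]
4. D_y = -5  [line -5/362·x + -95/362·y + -228/181 = 0 ∩ |DB|² = 18386/25]
   → D = (19/5, -5)

C = (4249/362, 1091/362)
D = (19/5, -5)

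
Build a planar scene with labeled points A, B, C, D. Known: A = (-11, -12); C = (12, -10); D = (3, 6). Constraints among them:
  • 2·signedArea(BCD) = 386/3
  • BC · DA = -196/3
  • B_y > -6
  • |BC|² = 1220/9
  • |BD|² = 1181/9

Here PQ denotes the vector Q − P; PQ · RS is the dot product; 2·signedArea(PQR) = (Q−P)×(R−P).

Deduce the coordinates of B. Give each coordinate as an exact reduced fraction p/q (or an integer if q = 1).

1. B_x = 4/3  [2·signedArea(BCD) = 386/3 ∩ BC · DA = -196/3]
2. B_y = -16/3  [2·signedArea(BCD) = 386/3 ∩ BC · DA = -196/3]
   → B = (4/3, -16/3)

B = (4/3, -16/3)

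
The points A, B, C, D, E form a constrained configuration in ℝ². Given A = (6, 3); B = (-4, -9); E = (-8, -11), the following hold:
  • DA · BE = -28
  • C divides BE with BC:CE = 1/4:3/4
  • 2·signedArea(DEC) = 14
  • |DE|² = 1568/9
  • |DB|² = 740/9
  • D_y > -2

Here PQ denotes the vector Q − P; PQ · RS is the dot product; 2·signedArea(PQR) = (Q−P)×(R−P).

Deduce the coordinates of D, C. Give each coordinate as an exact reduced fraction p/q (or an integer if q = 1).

1. D_x = 4/3  [line 4·x + 2·y + -2 = 0 ∩ |DE|² = 1568/9]
2. D_y = -5/3  [line 4·x + 2·y + -2 = 0 ∩ |DE|² = 1568/9]
   → D = (4/3, -5/3)
3. C_x = -5  [2·signedArea(DEC) = 14 ∩ C divides BE with BC:CE = 1/4:3/4]
4. C_y = -19/2  [2·signedArea(DEC) = 14 ∩ C divides BE with BC:CE = 1/4:3/4]
   → C = (-5, -19/2)

C = (-5, -19/2)
D = (4/3, -5/3)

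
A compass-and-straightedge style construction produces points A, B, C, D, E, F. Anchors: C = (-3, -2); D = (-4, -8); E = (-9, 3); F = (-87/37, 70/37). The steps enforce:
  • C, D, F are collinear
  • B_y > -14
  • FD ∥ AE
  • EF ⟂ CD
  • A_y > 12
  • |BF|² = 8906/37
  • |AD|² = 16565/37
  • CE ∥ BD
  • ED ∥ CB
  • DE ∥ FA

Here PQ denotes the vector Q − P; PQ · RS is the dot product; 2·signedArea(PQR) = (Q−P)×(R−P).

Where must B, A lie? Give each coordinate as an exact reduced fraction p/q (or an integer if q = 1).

1. B_x = 2  [CE ∥ BD ∩ ED ∥ CB]
2. B_y = -13  [CE ∥ BD ∩ ED ∥ CB]
   → B = (2, -13)
3. A_x = -272/37  [FD ∥ AE ∩ DE ∥ FA]
4. A_y = 477/37  [FD ∥ AE ∩ DE ∥ FA]
   → A = (-272/37, 477/37)

A = (-272/37, 477/37)
B = (2, -13)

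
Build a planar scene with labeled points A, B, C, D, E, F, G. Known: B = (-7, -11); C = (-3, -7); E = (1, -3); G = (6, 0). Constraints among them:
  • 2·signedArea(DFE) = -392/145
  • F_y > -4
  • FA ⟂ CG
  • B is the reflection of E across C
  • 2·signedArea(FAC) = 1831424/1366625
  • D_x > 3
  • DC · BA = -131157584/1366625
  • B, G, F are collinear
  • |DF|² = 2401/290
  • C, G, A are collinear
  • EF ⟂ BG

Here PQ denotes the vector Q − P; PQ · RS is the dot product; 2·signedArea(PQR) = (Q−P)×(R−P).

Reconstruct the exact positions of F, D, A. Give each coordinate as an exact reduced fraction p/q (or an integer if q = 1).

A = (13773/9425, -33271/9425)
D = (1103/290, -539/290)
F = (233/145, -539/145)

1. F_x = 233/145  [B, G, F are collinear ∩ EF ⟂ BG]
2. F_y = -539/145  [B, G, F are collinear ∩ EF ⟂ BG]
   → F = (233/145, -539/145)
3. D_x = 1103/290  [line -104/145·x + -88/145·y + 8/5 = 0 ∩ |DF|² = 2401/290]
4. D_y = -539/290  [line -104/145·x + -88/145·y + 8/5 = 0 ∩ |DF|² = 2401/290]
   → D = (1103/290, -539/290)
5. A_x = 13773/9425  [DC · BA = -131157584/1366625 ∩ C, G, A are collinear]
6. A_y = -33271/9425  [DC · BA = -131157584/1366625 ∩ C, G, A are collinear]
   → A = (13773/9425, -33271/9425)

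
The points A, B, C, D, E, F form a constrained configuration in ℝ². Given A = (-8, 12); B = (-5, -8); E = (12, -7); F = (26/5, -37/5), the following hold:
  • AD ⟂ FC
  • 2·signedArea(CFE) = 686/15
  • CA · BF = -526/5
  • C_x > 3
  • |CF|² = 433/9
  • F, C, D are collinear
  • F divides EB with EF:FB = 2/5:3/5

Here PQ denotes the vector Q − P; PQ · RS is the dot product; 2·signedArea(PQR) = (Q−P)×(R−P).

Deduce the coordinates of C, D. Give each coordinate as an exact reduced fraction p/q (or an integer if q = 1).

C = (46/15, -4/5)
D = (-18686/10825, 151852/10825)

1. C_x = 46/15  [CA · BF = -526/5 ∩ 2·signedArea(CFE) = 686/15]
2. C_y = -4/5  [CA · BF = -526/5 ∩ 2·signedArea(CFE) = 686/15]
   → C = (46/15, -4/5)
3. D_x = -18686/10825  [F, C, D are collinear ∩ AD ⟂ FC]
4. D_y = 151852/10825  [F, C, D are collinear ∩ AD ⟂ FC]
   → D = (-18686/10825, 151852/10825)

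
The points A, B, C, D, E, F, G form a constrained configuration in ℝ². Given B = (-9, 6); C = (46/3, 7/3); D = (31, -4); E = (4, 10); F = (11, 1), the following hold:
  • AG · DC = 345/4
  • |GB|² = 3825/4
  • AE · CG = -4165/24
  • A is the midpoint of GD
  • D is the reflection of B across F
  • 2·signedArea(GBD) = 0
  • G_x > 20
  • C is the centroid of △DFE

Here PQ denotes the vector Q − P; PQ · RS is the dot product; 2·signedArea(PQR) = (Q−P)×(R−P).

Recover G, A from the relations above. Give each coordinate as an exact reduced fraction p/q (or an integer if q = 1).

A = (26, -11/4)
G = (21, -3/2)

1. G_x = 21  [line 10·x + 40·y + -150 = 0 ∩ |GB|² = 3825/4]
2. G_y = -3/2  [line 10·x + 40·y + -150 = 0 ∩ |GB|² = 3825/4]
   → G = (21, -3/2)
3. A_x = 26  [A is the midpoint of GD]
4. A_y = -11/4  [A is the midpoint of GD]
   → A = (26, -11/4)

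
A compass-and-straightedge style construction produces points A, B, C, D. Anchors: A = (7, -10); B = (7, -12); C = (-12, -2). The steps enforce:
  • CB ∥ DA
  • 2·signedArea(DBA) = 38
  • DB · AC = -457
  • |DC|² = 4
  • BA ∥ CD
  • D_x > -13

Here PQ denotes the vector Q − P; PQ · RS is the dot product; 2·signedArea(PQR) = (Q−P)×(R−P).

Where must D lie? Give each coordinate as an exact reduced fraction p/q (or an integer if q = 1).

1. D_x = -12  [CB ∥ DA ∩ BA ∥ CD]
2. D_y = 0  [CB ∥ DA ∩ BA ∥ CD]
   → D = (-12, 0)

D = (-12, 0)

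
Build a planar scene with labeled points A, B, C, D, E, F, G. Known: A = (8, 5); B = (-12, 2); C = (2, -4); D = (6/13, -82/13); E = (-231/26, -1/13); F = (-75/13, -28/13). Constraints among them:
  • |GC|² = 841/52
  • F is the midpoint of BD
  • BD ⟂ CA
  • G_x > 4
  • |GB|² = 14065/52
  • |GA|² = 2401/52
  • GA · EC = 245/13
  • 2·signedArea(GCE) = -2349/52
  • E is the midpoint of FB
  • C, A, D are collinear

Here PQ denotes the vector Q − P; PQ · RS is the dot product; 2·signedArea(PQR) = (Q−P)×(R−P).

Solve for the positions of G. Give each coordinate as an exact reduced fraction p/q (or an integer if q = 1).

G = (55/13, -17/26)

1. G_x = 55/13  [2·signedArea(GCE) = -2349/52 ∩ GA · EC = 245/13]
2. G_y = -17/26  [2·signedArea(GCE) = -2349/52 ∩ GA · EC = 245/13]
   → G = (55/13, -17/26)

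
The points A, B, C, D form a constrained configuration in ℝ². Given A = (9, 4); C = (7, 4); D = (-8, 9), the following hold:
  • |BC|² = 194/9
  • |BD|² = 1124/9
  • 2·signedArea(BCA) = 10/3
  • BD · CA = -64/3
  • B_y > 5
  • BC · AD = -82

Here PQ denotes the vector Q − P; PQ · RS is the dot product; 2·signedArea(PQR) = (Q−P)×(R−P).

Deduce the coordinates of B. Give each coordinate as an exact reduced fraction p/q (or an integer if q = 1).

B = (8/3, 17/3)

1. B_x = 8/3  [BC · AD = -82 ∩ 2·signedArea(BCA) = 10/3]
2. B_y = 17/3  [BC · AD = -82 ∩ 2·signedArea(BCA) = 10/3]
   → B = (8/3, 17/3)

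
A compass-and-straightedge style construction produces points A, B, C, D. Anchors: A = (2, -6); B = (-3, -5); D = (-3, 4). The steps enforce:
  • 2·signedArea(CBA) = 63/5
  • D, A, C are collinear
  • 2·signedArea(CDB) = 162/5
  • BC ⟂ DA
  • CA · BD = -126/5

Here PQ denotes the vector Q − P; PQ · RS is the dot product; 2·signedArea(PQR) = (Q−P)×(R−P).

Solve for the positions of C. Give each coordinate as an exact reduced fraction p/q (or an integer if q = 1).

C = (3/5, -16/5)

1. C_x = 3/5  [D, A, C are collinear ∩ BC ⟂ DA]
2. C_y = -16/5  [D, A, C are collinear ∩ BC ⟂ DA]
   → C = (3/5, -16/5)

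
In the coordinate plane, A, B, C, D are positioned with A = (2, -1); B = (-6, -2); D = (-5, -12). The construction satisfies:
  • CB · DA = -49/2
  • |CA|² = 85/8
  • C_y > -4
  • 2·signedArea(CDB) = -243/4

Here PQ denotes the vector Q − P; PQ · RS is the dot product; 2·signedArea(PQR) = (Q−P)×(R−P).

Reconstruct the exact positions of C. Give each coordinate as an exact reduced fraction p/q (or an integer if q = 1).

C = (1/4, -15/4)

1. C_x = 1/4  [CB · DA = -49/2 ∩ 2·signedArea(CDB) = -243/4]
2. C_y = -15/4  [CB · DA = -49/2 ∩ 2·signedArea(CDB) = -243/4]
   → C = (1/4, -15/4)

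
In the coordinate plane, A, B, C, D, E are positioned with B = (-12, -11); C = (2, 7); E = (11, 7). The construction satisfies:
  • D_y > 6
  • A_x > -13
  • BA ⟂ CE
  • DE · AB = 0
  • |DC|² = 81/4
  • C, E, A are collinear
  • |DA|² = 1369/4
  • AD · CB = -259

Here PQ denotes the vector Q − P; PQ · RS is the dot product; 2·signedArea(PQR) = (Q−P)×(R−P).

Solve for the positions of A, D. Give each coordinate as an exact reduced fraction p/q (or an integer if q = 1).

A = (-12, 7)
D = (13/2, 7)

1. A_x = -12  [C, E, A are collinear ∩ BA ⟂ CE]
2. A_y = 7  [C, E, A are collinear ∩ BA ⟂ CE]
   → A = (-12, 7)
3. D_x = 13/2  [DE · AB = 0 ∩ AD · CB = -259]
4. D_y = 7  [DE · AB = 0 ∩ AD · CB = -259]
   → D = (13/2, 7)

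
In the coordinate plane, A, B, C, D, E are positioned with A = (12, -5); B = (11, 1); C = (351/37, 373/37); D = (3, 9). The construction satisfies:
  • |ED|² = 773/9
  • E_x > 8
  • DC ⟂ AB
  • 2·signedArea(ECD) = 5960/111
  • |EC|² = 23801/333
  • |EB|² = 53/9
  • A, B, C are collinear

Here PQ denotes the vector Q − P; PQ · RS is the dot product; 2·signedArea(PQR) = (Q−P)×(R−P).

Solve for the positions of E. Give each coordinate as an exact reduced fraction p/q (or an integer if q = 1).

E = (26/3, 5/3)

1. E_x = 26/3  [line 40/37·x + -240/37·y + 160/111 = 0 ∩ |ED|² = 773/9]
2. E_y = 5/3  [line 40/37·x + -240/37·y + 160/111 = 0 ∩ |ED|² = 773/9]
   → E = (26/3, 5/3)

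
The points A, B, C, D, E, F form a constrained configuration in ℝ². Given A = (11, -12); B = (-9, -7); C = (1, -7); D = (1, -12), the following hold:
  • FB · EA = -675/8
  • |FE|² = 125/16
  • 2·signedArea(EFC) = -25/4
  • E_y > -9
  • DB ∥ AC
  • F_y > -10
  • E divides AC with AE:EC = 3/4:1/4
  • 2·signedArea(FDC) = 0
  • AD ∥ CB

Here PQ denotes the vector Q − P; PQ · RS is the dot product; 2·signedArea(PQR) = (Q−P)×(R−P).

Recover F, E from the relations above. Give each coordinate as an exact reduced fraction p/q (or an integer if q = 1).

E = (7/2, -33/4)
F = (1, -19/2)

1. F_x = 1  [2·signedArea(FDC) = 0]
2. E_x = 7/2  [E divides AC with AE:EC = 3/4:1/4]
3. E_y = -33/4  [E divides AC with AE:EC = 3/4:1/4]
   → E = (7/2, -33/4)
4. F_x = 1  [2·signedArea(FDC) = 0 ∩ FB · EA = -675/8]
5. F_y = -19/2  [2·signedArea(FDC) = 0 ∩ FB · EA = -675/8]
   → F = (1, -19/2)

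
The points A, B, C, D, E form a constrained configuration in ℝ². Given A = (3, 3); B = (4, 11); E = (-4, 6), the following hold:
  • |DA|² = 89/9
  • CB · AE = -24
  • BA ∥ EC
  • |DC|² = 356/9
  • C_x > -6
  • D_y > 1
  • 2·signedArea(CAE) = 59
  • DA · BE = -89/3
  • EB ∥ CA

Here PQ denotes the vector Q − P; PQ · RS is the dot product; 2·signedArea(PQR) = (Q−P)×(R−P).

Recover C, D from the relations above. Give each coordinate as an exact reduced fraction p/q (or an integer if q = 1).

C = (-5, -2)
D = (1/3, 4/3)

1. C_x = -5  [EB ∥ CA ∩ BA ∥ EC]
2. C_y = -2  [EB ∥ CA ∩ BA ∥ EC]
   → C = (-5, -2)
3. D_x = 1/3  [line 8·x + 5·y + -28/3 = 0 ∩ |DC|² = 356/9]
4. D_y = 4/3  [line 8·x + 5·y + -28/3 = 0 ∩ |DC|² = 356/9]
   → D = (1/3, 4/3)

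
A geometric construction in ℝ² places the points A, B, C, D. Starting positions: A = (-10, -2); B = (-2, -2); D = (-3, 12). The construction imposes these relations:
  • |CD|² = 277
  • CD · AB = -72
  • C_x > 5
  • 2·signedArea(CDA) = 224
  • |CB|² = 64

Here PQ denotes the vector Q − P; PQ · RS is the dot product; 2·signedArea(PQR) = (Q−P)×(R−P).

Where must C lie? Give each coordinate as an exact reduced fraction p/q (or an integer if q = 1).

1. C_x = 6  [2·signedArea(CDA) = 224 ∩ CD · AB = -72]
2. C_y = -2  [2·signedArea(CDA) = 224 ∩ CD · AB = -72]
   → C = (6, -2)

C = (6, -2)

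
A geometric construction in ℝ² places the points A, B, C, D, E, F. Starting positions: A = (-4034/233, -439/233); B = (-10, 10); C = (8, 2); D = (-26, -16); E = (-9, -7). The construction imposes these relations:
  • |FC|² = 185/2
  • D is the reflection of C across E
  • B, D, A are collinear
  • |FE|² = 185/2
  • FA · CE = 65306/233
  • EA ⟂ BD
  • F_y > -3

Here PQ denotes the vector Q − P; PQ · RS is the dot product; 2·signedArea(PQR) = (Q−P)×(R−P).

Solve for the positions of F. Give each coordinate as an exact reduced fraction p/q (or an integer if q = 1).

1. F_x = -1/2  [line 17·x + 9·y + 31 = 0 ∩ |FC|² = 185/2]
2. F_y = -5/2  [line 17·x + 9·y + 31 = 0 ∩ |FC|² = 185/2]
   → F = (-1/2, -5/2)

F = (-1/2, -5/2)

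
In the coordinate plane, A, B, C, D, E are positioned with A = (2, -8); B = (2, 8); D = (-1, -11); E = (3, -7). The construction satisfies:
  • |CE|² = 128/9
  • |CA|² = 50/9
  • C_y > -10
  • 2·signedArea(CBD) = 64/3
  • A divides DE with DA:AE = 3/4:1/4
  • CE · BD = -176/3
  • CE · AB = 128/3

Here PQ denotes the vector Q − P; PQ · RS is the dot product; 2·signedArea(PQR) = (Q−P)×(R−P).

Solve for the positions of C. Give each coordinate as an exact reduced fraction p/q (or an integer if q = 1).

C = (1/3, -29/3)

1. C_x = 1/3  [CE · AB = 128/3 ∩ CE · BD = -176/3]
2. C_y = -29/3  [CE · AB = 128/3 ∩ CE · BD = -176/3]
   → C = (1/3, -29/3)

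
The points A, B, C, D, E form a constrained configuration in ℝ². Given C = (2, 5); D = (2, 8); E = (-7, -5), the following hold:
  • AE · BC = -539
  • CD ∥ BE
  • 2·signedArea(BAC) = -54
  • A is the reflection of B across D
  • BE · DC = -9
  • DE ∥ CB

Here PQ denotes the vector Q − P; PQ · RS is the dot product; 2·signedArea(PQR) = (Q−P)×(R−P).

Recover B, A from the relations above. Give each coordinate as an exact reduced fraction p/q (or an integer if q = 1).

1. B_x = -7  [CD ∥ BE ∩ DE ∥ CB]
2. B_y = -8  [CD ∥ BE ∩ DE ∥ CB]
   → B = (-7, -8)
3. A_x = 11  [A is the reflection of B across D]
4. A_y = 24  [A is the reflection of B across D]
   → A = (11, 24)

A = (11, 24)
B = (-7, -8)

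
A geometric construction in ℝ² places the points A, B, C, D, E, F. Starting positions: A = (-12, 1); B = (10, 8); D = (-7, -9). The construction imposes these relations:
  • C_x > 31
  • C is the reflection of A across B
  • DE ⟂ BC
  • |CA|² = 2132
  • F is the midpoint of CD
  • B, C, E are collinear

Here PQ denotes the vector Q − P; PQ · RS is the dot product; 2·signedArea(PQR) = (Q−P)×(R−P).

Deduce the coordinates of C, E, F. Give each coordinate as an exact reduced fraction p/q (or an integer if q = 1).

C = (32, 15)
E = (-5516/533, 813/533)
F = (25/2, 3)

1. C_x = 32  [C is the reflection of A across B]
2. C_y = 15  [C is the reflection of A across B]
   → C = (32, 15)
3. E_x = -5516/533  [B, C, E are collinear ∩ DE ⟂ BC]
4. E_y = 813/533  [B, C, E are collinear ∩ DE ⟂ BC]
   → E = (-5516/533, 813/533)
5. F_x = 25/2  [F is the midpoint of CD]
6. F_y = 3  [F is the midpoint of CD]
   → F = (25/2, 3)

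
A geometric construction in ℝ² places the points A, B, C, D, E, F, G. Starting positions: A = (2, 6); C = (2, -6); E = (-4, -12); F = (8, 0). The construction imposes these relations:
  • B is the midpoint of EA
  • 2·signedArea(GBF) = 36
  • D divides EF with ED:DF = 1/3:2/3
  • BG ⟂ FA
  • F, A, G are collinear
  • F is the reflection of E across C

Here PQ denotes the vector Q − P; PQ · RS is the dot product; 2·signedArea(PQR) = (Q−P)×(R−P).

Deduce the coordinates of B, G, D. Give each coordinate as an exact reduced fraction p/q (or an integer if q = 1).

B = (-1, -3)
D = (0, -8)
G = (5, 3)

1. B_x = -1  [B is the midpoint of EA]
2. B_y = -3  [B is the midpoint of EA]
   → B = (-1, -3)
3. G_x = 5  [F, A, G are collinear ∩ BG ⟂ FA]
4. G_y = 3  [F, A, G are collinear ∩ BG ⟂ FA]
   → G = (5, 3)
5. D_x = 0  [D divides EF with ED:DF = 1/3:2/3]
6. D_y = -8  [D divides EF with ED:DF = 1/3:2/3]
   → D = (0, -8)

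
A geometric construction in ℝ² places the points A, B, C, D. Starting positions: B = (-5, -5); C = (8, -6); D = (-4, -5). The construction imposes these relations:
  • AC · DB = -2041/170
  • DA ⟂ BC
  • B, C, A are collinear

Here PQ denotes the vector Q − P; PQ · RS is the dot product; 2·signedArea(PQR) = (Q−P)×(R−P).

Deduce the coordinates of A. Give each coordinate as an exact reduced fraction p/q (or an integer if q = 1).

A = (-681/170, -863/170)

1. A_x = -681/170  [B, C, A are collinear ∩ DA ⟂ BC]
2. A_y = -863/170  [B, C, A are collinear ∩ DA ⟂ BC]
   → A = (-681/170, -863/170)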